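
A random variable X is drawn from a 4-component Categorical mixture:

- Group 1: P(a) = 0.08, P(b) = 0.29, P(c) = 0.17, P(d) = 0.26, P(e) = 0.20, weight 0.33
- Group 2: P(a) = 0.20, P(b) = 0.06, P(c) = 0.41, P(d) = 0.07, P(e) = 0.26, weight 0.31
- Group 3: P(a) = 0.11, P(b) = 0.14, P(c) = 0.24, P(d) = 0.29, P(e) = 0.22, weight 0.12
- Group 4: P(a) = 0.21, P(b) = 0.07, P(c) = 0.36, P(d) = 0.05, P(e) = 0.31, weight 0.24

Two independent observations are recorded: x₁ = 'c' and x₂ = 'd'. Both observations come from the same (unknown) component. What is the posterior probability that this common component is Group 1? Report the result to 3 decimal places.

P(component k | x) = π_k·f_k(x) / marginal(x), where marginal(x) = Σ_j π_j·f_j(x).
Since both observations come from the same component, the likelihood for component k is f_k(x₁)·f_k(x₂).
  f_1 = [P(c | comp) = 0.17] × [0.26] = 0.0442
  f_2 = [P(c | comp) = 0.41] × [0.07] = 0.0287
  f_3 = [P(c | comp) = 0.24] × [0.29] = 0.0696
  f_4 = [P(c | comp) = 0.36] × [0.05] = 0.018
Prior × likelihood for each component:
  π_1·f_1 = 0.33 × 0.0442 = 0.014586
  π_2·f_2 = 0.31 × 0.0287 = 0.008897
  π_3·f_3 = 0.12 × 0.0696 = 0.008352
  π_4·f_4 = 0.24 × 0.018 = 0.00432
Denominator: 0.014586 + 0.008897 + 0.008352 + 0.00432 = 0.036155
So the posterior for Group 1 is 0.014586 / 0.036155 ≈ 0.403.

0.403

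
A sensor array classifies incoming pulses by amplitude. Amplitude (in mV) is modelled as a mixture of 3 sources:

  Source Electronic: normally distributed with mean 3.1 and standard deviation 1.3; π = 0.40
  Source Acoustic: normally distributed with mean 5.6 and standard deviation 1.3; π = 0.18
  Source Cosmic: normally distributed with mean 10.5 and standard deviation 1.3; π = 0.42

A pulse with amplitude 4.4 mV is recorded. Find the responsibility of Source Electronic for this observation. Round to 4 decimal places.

Apply Bayes' rule: the posterior for each component is proportional to its prior times its likelihood at x.
Evaluate each component's likelihood at the observed value:
  L_Electronic = (1/(1.3·√(2π)))·exp(−(4.4−3.1)²/(2·1.3²)) = 0.306879·exp(-0.50000) = 0.186131
  L_Acoustic = (1/(1.3·√(2π)))·exp(−(4.4−5.6)²/(2·1.3²)) = 0.306879·exp(-0.42604) = 0.20042
  L_Cosmic = (1/(1.3·√(2π)))·exp(−(4.4−10.5)²/(2·1.3²)) = 0.306879·exp(-11.00888) = 5.08011e-06
Prior × likelihood for each component:
  π_Electronic·L_Electronic = 0.40 × 0.186131 = 0.0744525
  π_Acoustic·L_Acoustic = 0.18 × 0.20042 = 0.0360757
  π_Cosmic·L_Cosmic = 0.42 × 5.08011e-06 = 2.13364e-06
Sum: 0.0744525 + 0.0360757 + 2.13364e-06 = 0.11053
Responsibility of Source Electronic: 0.0744525 / 0.11053 ≈ 0.6736

0.6736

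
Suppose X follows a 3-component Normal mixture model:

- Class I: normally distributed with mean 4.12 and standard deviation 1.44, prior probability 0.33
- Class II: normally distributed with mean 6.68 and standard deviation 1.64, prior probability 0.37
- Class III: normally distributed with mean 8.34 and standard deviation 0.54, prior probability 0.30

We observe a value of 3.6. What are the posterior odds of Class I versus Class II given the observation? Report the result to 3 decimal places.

Only the two components matter; the odds are (π_i f_i(x)) / (π_j f_j(x)).
Component likelihoods at x = 3.6:
  p_I = 0.259556
  p_II = 0.0417036
  p_III = 1.37232e-17
Posterior odds = (π_I·p_I) / (π_II·p_II) = (0.33·0.259556) / (0.37·0.0417036) = 0.0856535 / 0.0154303 ≈ 5.551

5.551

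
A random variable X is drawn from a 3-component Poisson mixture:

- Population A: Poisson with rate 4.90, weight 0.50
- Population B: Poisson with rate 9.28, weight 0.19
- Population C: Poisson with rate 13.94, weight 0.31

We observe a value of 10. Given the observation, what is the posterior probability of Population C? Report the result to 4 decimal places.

0.4002

Posterior ∝ prior × likelihood, so P(k | x) ∝ P(Z=k) f_k(x); normalise over all components.
Evaluate each component's likelihood at the observed value:
  L_A = 0.016374
  L_B = 0.121749
  L_C = 0.0674217
Prior × likelihood for each component:
  P(Z=A)·L_A = 0.50 × 0.016374 = 0.008187
  P(Z=B)·L_B = 0.19 × 0.121749 = 0.0231322
  P(Z=C)·L_C = 0.31 × 0.0674217 = 0.0209007
Sum: 0.008187 + 0.0231322 + 0.0209007 = 0.05222
Responsibility of Population C: 0.0209007 / 0.05222 ≈ 0.4002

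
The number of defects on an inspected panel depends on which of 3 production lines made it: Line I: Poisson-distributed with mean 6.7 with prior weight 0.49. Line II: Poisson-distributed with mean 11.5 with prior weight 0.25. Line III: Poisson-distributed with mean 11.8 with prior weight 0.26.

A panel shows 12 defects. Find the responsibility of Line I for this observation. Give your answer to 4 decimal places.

0.1509

P(component k | x) = π_k·f_k(x) / marginal(x), where marginal(x) = Σ_j π_j·f_j(x).
Evaluate each component's likelihood at the observed value:
  f_I = e^(−6.7)·6.7^12/12! = 0.0210275
  f_II = e^(−11.5)·11.5^12/12! = 0.113149
  f_III = e^(−11.8)·11.8^12/12! = 0.114175
Prior × likelihood for each component:
  π_I·f_I = 0.49 × 0.0210275 = 0.0103035
  π_II·f_II = 0.25 × 0.113149 = 0.0282872
  π_III·f_III = 0.26 × 0.114175 = 0.0296856
Evidence: 0.0103035 + 0.0282872 + 0.0296856 = 0.0682763
Responsibility of Line I: 0.0103035 / 0.0682763 ≈ 0.1509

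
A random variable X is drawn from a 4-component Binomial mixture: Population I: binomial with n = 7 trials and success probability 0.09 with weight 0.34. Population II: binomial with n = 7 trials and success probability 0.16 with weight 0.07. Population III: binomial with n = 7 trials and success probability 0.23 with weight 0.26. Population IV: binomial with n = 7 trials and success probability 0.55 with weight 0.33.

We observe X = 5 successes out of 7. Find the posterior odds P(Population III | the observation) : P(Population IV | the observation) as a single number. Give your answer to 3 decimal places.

0.030

The posterior odds equal the prior odds times the likelihood ratio: (P(Z=i)/P(Z=j))·(f_i(x)/f_j(x)).
Binomial probabilities:
  L_I = 0.000102687
  L_II = 0.00155374
  L_III = 0.00801383
  L_IV = 0.214022
0.00208359 / 0.0706272 ≈ 0.030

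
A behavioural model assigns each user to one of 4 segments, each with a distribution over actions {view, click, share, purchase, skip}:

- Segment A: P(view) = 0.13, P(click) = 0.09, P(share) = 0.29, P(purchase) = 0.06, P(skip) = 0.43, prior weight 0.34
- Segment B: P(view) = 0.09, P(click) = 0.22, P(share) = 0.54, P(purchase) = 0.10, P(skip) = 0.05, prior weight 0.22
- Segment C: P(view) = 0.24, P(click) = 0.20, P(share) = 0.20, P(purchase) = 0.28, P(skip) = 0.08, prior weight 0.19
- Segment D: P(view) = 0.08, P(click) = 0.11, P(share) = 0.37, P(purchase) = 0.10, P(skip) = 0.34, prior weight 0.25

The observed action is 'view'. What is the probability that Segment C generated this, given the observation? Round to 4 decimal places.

By Bayes' theorem, P(k | x) = w_k f_k(x) / Σ_j w_j f_j(x).
Categorical probabilities:
  f_A = 0.13
  f_B = 0.09
  f_C = 0.24
  f_D = 0.08
Unnormalised posteriors:
  w_A·f_A = 0.34 × 0.13 = 0.0442
  w_B·f_B = 0.22 × 0.09 = 0.0198
  w_C·f_C = 0.19 × 0.24 = 0.0456
  w_D·f_D = 0.25 × 0.08 = 0.02
Denominator: 0.0442 + 0.0198 + 0.0456 + 0.02 = 0.1296
P(Segment C | 'view') ≈ 0.3519

0.3519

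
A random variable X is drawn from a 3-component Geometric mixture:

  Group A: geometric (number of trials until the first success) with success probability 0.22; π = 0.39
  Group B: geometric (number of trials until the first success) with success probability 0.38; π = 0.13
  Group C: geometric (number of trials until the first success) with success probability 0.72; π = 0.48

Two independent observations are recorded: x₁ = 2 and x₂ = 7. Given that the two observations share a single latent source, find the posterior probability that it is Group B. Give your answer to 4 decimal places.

Apply Bayes' rule: the posterior for each component is proportional to its prior times its likelihood at x.
Since both observations come from the same component, the likelihood for component k is f_k(x₁)·f_k(x₂).
  f_A = [0.1716] × [0.0495439] = 0.00850174
  f_B = [0.2356] × [0.0215841] = 0.00508521
  f_C = [0.2016] × [0.000346961] = 6.99473e-05
Multiply by the mixture weights:
  w_A·f_A = 0.39 × 0.00850174 = 0.00331568
  w_B·f_B = 0.13 × 0.00508521 = 0.000661077
  w_C·f_C = 0.48 × 6.99473e-05 = 3.35747e-05
Sum: 0.00331568 + 0.000661077 + 3.35747e-05 = 0.00401033
P(Group B | x₁,x₂) ≈ 0.1648

0.1648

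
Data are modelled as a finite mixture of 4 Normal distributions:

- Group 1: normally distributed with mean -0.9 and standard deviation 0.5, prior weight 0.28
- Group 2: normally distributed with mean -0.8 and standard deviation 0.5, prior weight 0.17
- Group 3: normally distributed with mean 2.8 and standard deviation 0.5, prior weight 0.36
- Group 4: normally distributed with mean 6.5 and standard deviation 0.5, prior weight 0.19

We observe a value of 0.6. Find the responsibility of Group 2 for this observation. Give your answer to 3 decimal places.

0.518

Apply Bayes' rule: the posterior for each component is proportional to its prior times its likelihood at x.
Evaluate each component's likelihood at the observed value:
  f_1 = (1/(0.5·√(2π)))·exp(−(0.6−-0.9)²/(2·0.5²)) = 0.797885·exp(-4.50000) = 0.0088637
  f_2 = (1/(0.5·√(2π)))·exp(−(0.6−-0.8)²/(2·0.5²)) = 0.797885·exp(-3.92000) = 0.0158309
  f_3 = (1/(0.5·√(2π)))·exp(−(0.6−2.8)²/(2·0.5²)) = 0.797885·exp(-9.68000) = 4.98849e-05
  f_4 = (1/(0.5·√(2π)))·exp(−(0.6−6.5)²/(2·0.5²)) = 0.797885·exp(-69.62000) = 4.63829e-31
Prior × likelihood for each component:
  π_1·f_1 = 0.28 × 0.0088637 = 0.00248184
  π_2·f_2 = 0.17 × 0.0158309 = 0.00269125
  π_3·f_3 = 0.36 × 4.98849e-05 = 1.79586e-05
  π_4·f_4 = 0.19 × 4.63829e-31 = 8.81276e-32
Normaliser: 0.00248184 + 0.00269125 + 1.79586e-05 + 8.81276e-32 = 0.00519105
P(Group 2 | data) = 0.00269125 / 0.00519105 ≈ 0.518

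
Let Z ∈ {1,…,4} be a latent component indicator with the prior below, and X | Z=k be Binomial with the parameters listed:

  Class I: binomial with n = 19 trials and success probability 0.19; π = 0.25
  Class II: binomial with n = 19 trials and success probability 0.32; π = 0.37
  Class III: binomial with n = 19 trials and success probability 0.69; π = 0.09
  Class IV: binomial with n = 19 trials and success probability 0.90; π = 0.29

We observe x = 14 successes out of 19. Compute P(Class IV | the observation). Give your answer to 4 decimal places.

0.3161

By Bayes' theorem, P(k | x) = P(Z=k) f_k(x) / Σ_j P(Z=j) f_j(x).
Evaluate each component's likelihood at the observed value:
  L_I = C(19,14)·0.19^14·0.81^5 = 11628·7.99007e-11·0.348678 = 3.23952e-07
  L_II = C(19,14)·0.32^14·0.68^5 = 11628·1.18059e-07·0.145393 = 0.000199595
  L_III = C(19,14)·0.69^14·0.31^5 = 11628·0.00554482·0.00286292 = 0.184587
  L_IV = C(19,14)·0.90^14·0.10^5 = 11628·0.228768·1e-05 = 0.0266011
Unnormalised posteriors:
  P(Z=I)·L_I = 0.25 × 3.23952e-07 = 8.0988e-08
  P(Z=II)·L_II = 0.37 × 0.000199595 = 7.38501e-05
  P(Z=III)·L_III = 0.09 × 0.184587 = 0.0166128
  P(Z=IV)·L_IV = 0.29 × 0.0266011 = 0.00771433
Marginal: 8.0988e-08 + 7.38501e-05 + 0.0166128 + 0.00771433 = 0.0244011
So the posterior for Class IV is 0.00771433 / 0.0244011 ≈ 0.3161.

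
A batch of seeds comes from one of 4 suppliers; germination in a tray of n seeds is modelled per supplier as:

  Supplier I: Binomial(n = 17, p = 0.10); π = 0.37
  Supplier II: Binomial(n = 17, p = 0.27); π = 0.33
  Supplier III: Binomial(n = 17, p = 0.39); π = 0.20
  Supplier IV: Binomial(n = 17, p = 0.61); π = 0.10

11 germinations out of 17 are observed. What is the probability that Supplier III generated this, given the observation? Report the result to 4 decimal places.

0.1734

Posterior ∝ prior × likelihood, so P(k | x) ∝ π_k f_k(x); normalise over all components.
Component likelihoods at x = 11 germinations out of 17:
  f_I = C(17,11)·0.10^11·0.90^6 = 12376·1e-11·0.531441 = 6.57711e-08
  f_II = C(17,11)·0.27^11·0.73^6 = 12376·5.55906e-07·0.151334 = 0.00104116
  f_III = C(17,11)·0.39^11·0.61^6 = 12376·3.17476e-05·0.0515204 = 0.0202428
  f_IV = C(17,11)·0.61^11·0.39^6 = 12376·0.00435139·0.00351874 = 0.189494
Weight by the priors:
  π_I·f_I = 0.37 × 6.57711e-08 = 2.43353e-08
  π_II·f_II = 0.33 × 0.00104116 = 0.000343584
  π_III·f_III = 0.20 × 0.0202428 = 0.00404855
  π_IV·f_IV = 0.10 × 0.189494 = 0.0189494
Denominator: 2.43353e-08 + 0.000343584 + 0.00404855 + 0.0189494 = 0.0233416
P(Supplier III | the observation) = 0.00404855 / 0.0233416 ≈ 0.1734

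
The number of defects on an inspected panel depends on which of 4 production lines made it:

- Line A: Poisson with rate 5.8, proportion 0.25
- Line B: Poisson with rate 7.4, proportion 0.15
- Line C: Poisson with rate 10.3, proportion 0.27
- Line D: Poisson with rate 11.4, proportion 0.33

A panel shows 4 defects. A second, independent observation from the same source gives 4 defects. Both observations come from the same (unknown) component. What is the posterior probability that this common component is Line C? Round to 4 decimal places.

0.0111

Posterior ∝ prior × likelihood, so P(k | x) ∝ π_k f_k(x); normalise over all components.
Since both observations come from the same component, the likelihood for component k is f_k(x₁)·f_k(x₂).
  f_A = [0.142755] × [0.142755] = 0.0203791
  f_B = [0.0763724] × [0.0763724] = 0.00583274
  f_C = [0.0157726] × [0.0157726] = 0.000248776
  f_D = [0.00787864] × [0.00787864] = 6.20729e-05
Weight by the priors:
  π_A·f_A = 0.25 × 0.0203791 = 0.00509478
  π_B·f_B = 0.15 × 0.00583274 = 0.000874912
  π_C·f_C = 0.27 × 0.000248776 = 6.71696e-05
  π_D·f_D = 0.33 × 6.20729e-05 = 2.04841e-05
Denominator: 0.00509478 + 0.000874912 + 6.71696e-05 + 2.04841e-05 = 0.00605735
So the posterior for Line C is 6.71696e-05 / 0.00605735 ≈ 0.0111.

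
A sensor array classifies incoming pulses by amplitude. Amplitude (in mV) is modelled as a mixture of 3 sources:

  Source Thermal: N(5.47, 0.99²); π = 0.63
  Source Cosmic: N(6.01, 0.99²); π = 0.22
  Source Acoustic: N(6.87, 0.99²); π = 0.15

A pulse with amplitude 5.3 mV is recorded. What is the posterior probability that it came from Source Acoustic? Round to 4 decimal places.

0.0512

P(component k | x) = P(Z=k)·f_k(x) / marginal(x), where marginal(x) = Σ_j P(Z=j)·f_j(x).
Normal densities:
  f_Thermal = (1/(0.99·√(2π)))·exp(−(5.3−5.47)²/(2·0.99²)) = 0.402972·exp(-0.01474) = 0.397074
  f_Cosmic = (1/(0.99·√(2π)))·exp(−(5.3−6.01)²/(2·0.99²)) = 0.402972·exp(-0.25717) = 0.311593
  f_Acoustic = (1/(0.99·√(2π)))·exp(−(5.3−6.87)²/(2·0.99²)) = 0.402972·exp(-1.25747) = 0.114594
Multiply by the mixture weights:
  P(Z=Thermal)·f_Thermal = 0.63 × 0.397074 = 0.250157
  P(Z=Cosmic)·f_Cosmic = 0.22 × 0.311593 = 0.0685506
  P(Z=Acoustic)·f_Acoustic = 0.15 × 0.114594 = 0.0171891
Normaliser: 0.250157 + 0.0685506 + 0.0171891 = 0.335897
So the posterior for Source Acoustic is 0.0171891 / 0.335897 ≈ 0.0512.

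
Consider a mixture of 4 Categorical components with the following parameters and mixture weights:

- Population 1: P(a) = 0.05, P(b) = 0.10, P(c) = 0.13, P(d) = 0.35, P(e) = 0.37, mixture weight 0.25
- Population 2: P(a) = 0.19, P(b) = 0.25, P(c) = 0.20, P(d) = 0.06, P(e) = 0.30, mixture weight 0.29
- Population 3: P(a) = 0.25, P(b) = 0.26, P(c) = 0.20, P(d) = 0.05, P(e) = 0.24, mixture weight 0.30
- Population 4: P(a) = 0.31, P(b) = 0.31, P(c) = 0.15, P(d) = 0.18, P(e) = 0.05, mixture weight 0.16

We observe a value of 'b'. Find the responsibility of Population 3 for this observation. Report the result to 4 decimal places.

The responsibility of component k is π_k f_k(x) divided by Σ_j π_j f_j(x).
Categorical probabilities:
  f_1 = P(b | comp) = 0.10
  f_2 = P(b | comp) = 0.25
  f_3 = P(b | comp) = 0.26
  f_4 = P(b | comp) = 0.31
Prior × likelihood for each component:
  π_1·f_1 = 0.25 × 0.1 = 0.025
  π_2·f_2 = 0.29 × 0.25 = 0.0725
  π_3·f_3 = 0.30 × 0.26 = 0.078
  π_4·f_4 = 0.16 × 0.31 = 0.0496
Denominator: 0.025 + 0.0725 + 0.078 + 0.0496 = 0.2251
P(Population 3 | the observation) = 0.078 / 0.2251 ≈ 0.3465

0.3465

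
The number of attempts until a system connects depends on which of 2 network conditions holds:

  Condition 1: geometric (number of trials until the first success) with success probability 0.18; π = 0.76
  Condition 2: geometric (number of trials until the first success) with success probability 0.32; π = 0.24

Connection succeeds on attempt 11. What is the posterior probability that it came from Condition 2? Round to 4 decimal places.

0.0795

Apply Bayes' rule: the posterior for each component is proportional to its prior times its likelihood at x.
Geometric probabilities:
  L_1 = 0.18·(1−0.18)^10 = 0.18·0.137448 = 0.0247406
  L_2 = 0.32·(1−0.32)^10 = 0.32·0.0211392 = 0.00676455
Multiply by the mixture weights:
  P(Z=1)·L_1 = 0.76 × 0.0247406 = 0.0188029
  P(Z=2)·L_2 = 0.24 × 0.00676455 = 0.00162349
Normaliser: 0.0188029 + 0.00162349 = 0.0204264
P(Condition 2 | data) ≈ 0.0795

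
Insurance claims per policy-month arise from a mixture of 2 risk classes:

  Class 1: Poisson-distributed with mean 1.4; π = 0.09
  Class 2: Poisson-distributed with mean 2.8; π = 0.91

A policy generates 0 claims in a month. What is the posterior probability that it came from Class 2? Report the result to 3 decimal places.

P(component k | x) = π_k·f_k(x) / marginal(x), where marginal(x) = Σ_j π_j·f_j(x).
Poisson probabilities:
  p_1 = e^(−1.4)·1.4^0/0! = 0.246597
  p_2 = e^(−2.8)·2.8^0/0! = 0.0608101
Prior × likelihood for each component:
  π_1·p_1 = 0.09 × 0.246597 = 0.0221937
  π_2·p_2 = 0.91 × 0.0608101 = 0.0553372
Denominator: 0.0221937 + 0.0553372 = 0.0775309
Responsibility of Class 2: 0.0553372 / 0.0775309 ≈ 0.714

0.714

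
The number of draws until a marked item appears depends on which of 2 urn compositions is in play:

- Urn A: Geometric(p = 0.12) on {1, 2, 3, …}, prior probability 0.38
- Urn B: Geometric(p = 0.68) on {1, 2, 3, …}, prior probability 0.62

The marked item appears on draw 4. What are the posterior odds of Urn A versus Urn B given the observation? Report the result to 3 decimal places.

Only the two components matter; the odds are (π_i f_i(x)) / (π_j f_j(x)).
Evaluate each component's likelihood at the observed value:
  L_A = 0.12·(1−0.12)^3 = 0.12·0.681472 = 0.0817766
  L_B = 0.68·(1−0.68)^3 = 0.68·0.032768 = 0.0222822
Odds = (0.38/0.62) × (0.0817766/0.0222822) = 0.612903 × 3.67004 ≈ 2.249

2.249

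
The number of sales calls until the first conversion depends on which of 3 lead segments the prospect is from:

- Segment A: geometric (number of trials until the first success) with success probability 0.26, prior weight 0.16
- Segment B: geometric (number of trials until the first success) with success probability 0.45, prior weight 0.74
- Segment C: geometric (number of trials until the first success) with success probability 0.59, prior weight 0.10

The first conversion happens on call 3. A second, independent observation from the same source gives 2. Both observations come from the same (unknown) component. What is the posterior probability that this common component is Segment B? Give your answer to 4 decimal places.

0.7861

Apply Bayes' rule: the posterior for each component is proportional to its prior times its likelihood at x.
Since both observations come from the same component, the likelihood for component k is f_k(x₁)·f_k(x₂).
  p_A = [0.26·(1−0.26)^2 = 0.26·0.5476 = 0.142376] × [0.1924] = 0.0273931
  p_B = [0.45·(1−0.45)^2 = 0.45·0.3025 = 0.136125] × [0.2475] = 0.0336909
  p_C = [0.59·(1−0.59)^2 = 0.59·0.1681 = 0.099179] × [0.2419] = 0.0239914
Unnormalised posteriors:
  P(Z=A)·p_A = 0.16 × 0.0273931 = 0.0043829
  P(Z=B)·p_B = 0.74 × 0.0336909 = 0.0249313
  P(Z=C)·p_C = 0.10 × 0.0239914 = 0.00239914
Normaliser: 0.0043829 + 0.0249313 + 0.00239914 = 0.0317133
So the posterior for Segment B is 0.0249313 / 0.0317133 ≈ 0.7861.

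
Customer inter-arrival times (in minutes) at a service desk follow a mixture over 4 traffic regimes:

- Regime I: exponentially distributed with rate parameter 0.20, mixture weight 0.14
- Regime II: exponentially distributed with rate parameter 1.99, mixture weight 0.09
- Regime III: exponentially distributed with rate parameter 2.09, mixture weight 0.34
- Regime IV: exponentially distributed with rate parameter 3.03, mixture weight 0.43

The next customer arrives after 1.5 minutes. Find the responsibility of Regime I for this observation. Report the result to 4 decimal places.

Posterior ∝ prior × likelihood, so P(k | x) ∝ w_k f_k(x); normalise over all components.
Evaluate each component's likelihood at the observed value:
  L_I = 0.148164
  L_II = 0.100574
  L_III = 0.0909145
  L_IV = 0.0321791
Unnormalised posteriors:
  w_I·L_I = 0.14 × 0.148164 = 0.0207429
  w_II·L_II = 0.09 × 0.100574 = 0.00905163
  w_III·L_III = 0.34 × 0.0909145 = 0.0309109
  w_IV·L_IV = 0.43 × 0.0321791 = 0.013837
Evidence: 0.0207429 + 0.00905163 + 0.0309109 + 0.013837 = 0.0745425
P(Regime I | 1.5 minutes) = 0.0207429 / 0.0745425 ≈ 0.2783

0.2783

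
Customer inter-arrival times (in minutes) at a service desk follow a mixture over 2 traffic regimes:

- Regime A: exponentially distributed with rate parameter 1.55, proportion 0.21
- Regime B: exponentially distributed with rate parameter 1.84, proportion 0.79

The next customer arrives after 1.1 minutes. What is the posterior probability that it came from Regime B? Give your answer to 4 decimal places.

By Bayes' theorem, P(k | x) = π_k f_k(x) / Σ_j π_j f_j(x).
Evaluate each component's likelihood at the observed value:
  L_A = 1.55·e^(−1.55·1.1) = 1.55·e^(−1.7050) = 0.281747
  L_B = 1.84·e^(−1.84·1.1) = 1.84·e^(−2.0240) = 0.243112
Weight by the priors:
  π_A·L_A = 0.21 × 0.281747 = 0.0591669
  π_B·L_B = 0.79 × 0.243112 = 0.192058
Sum: 0.0591669 + 0.192058 = 0.251225
Responsibility of Regime B: 0.192058 / 0.251225 ≈ 0.7645

0.7645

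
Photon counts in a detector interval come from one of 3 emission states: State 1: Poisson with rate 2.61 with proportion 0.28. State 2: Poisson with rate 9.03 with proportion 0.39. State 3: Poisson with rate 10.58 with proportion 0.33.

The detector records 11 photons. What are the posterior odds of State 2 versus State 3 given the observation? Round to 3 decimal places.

The posterior odds equal the prior odds times the likelihood ratio: (π_i/π_j)·(f_i(x)/f_j(x)).
Poisson probabilities:
  L_1 = 7.05312e-05
  L_2 = 0.0976631
  L_3 = 0.1184
Posterior odds = (π_2·L_2) / (π_3·L_3) = (0.39·0.0976631) / (0.33·0.1184) = 0.0380886 / 0.0390719 ≈ 0.975

0.975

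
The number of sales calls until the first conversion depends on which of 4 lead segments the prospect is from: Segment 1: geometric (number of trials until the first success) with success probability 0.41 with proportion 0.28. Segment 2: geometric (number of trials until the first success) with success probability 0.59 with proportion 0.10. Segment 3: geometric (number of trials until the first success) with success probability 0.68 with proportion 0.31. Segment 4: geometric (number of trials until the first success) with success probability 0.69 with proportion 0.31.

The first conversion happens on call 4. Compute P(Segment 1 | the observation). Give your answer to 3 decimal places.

The responsibility of component k is w_k f_k(x) divided by Σ_j w_j f_j(x).
Component likelihoods at x = 4:
  f_1 = 0.41·(1−0.41)^3 = 0.41·0.205379 = 0.0842054
  f_2 = 0.59·(1−0.59)^3 = 0.59·0.068921 = 0.0406634
  f_3 = 0.68·(1−0.68)^3 = 0.68·0.032768 = 0.0222822
  f_4 = 0.69·(1−0.69)^3 = 0.69·0.029791 = 0.0205558
Multiply by the mixture weights:
  w_1·f_1 = 0.28 × 0.0842054 = 0.0235775
  w_2·f_2 = 0.10 × 0.0406634 = 0.00406634
  w_3·f_3 = 0.31 × 0.0222822 = 0.00690749
  w_4·f_4 = 0.31 × 0.0205558 = 0.00637229
Normaliser: 0.0235775 + 0.00406634 + 0.00690749 + 0.00637229 = 0.0409236
P(Segment 1 | x) = 0.0235775 / 0.0409236 ≈ 0.576

0.576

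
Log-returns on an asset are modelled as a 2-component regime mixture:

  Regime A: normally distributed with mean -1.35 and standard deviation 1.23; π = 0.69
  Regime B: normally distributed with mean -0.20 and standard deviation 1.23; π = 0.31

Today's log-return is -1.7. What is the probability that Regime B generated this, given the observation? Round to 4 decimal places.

Apply Bayes' rule: the posterior for each component is proportional to its prior times its likelihood at x.
Normal densities:
  L_A = 0.311474
  L_B = 0.154192
Unnormalised posteriors:
  π_A·L_A = 0.69 × 0.311474 = 0.214917
  π_B·L_B = 0.31 × 0.154192 = 0.0477995
Denominator: 0.214917 + 0.0477995 = 0.262717
Responsibility of Regime B: 0.0477995 / 0.262717 ≈ 0.1819

0.1819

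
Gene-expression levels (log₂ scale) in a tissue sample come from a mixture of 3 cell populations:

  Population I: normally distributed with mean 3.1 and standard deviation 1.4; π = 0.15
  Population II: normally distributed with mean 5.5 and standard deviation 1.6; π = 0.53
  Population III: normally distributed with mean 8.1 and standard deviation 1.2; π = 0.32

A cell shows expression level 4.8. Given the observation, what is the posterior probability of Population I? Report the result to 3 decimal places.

Posterior ∝ prior × likelihood, so P(k | x) ∝ P(Z=k) f_k(x); normalise over all components.
Normal densities:
  L_I = 0.136333
  L_II = 0.226583
  L_III = 0.00757797
Unnormalised posteriors:
  P(Z=I)·L_I = 0.15 × 0.136333 = 0.0204499
  P(Z=II)·L_II = 0.53 × 0.226583 = 0.120089
  P(Z=III)·L_III = 0.32 × 0.00757797 = 0.00242495
Evidence: 0.0204499 + 0.120089 + 0.00242495 = 0.142964
P(Population I | the observation) ≈ 0.143

0.143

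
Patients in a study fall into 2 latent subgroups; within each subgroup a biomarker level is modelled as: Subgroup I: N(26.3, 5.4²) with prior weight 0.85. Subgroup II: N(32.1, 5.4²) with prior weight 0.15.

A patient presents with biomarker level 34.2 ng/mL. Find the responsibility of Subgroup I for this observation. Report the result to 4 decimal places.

Apply Bayes' rule: the posterior for each component is proportional to its prior times its likelihood at x.
Component likelihoods at x = 34.2 ng/mL:
  p_I = (1/(5.4·√(2π)))·exp(−(34.2−26.3)²/(2·5.4²)) = 0.073878·exp(-1.07013) = 0.0253375
  p_II = (1/(5.4·√(2π)))·exp(−(34.2−32.1)²/(2·5.4²)) = 0.073878·exp(-0.07562) = 0.0684977
Unnormalised posteriors:
  π_I·p_I = 0.85 × 0.0253375 = 0.0215369
  π_II·p_II = 0.15 × 0.0684977 = 0.0102747
Normaliser: 0.0215369 + 0.0102747 = 0.0318116
Responsibility of Subgroup I: 0.0215369 / 0.0318116 ≈ 0.6770

0.6770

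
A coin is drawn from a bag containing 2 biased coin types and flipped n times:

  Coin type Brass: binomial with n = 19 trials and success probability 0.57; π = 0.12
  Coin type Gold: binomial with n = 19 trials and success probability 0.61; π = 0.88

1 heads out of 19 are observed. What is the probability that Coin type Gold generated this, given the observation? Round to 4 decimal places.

Apply Bayes' rule: the posterior for each component is proportional to its prior times its likelihood at x.
Binomial probabilities:
  L_Brass = C(19,1)·0.57^1·0.43^18 = 19·0.57·2.52599e-07 = 2.73565e-06
  L_Gold = C(19,1)·0.61^1·0.39^18 = 19·0.61·4.35675e-08 = 5.04948e-07
Weight by the priors:
  π_Brass·L_Brass = 0.12 × 2.73565e-06 = 3.28278e-07
  π_Gold·L_Gold = 0.88 × 5.04948e-07 = 4.44354e-07
Denominator: 3.28278e-07 + 4.44354e-07 = 7.72632e-07
P(Coin type Gold | the observation) ≈ 0.5751

0.5751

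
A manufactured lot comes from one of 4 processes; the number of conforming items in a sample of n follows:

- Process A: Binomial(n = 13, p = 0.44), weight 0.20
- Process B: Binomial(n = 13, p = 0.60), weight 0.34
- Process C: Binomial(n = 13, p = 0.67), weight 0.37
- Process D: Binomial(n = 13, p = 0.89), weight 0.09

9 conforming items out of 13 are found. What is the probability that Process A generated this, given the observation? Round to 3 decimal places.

0.054

Posterior ∝ prior × likelihood, so P(k | x) ∝ π_k f_k(x); normalise over all components.
Component likelihoods at x = 9 conforming items out of 13:
  f_A = C(13,9)·0.44^9·0.56^4 = 715·0.000618122·0.098345 = 0.0434643
  f_B = C(13,9)·0.60^9·0.40^4 = 715·0.0100777·0.0256 = 0.184462
  f_C = C(13,9)·0.67^9·0.33^4 = 715·0.0272065·0.0118592 = 0.230693
  f_D = C(13,9)·0.89^9·0.11^4 = 715·0.350356·0.00014641 = 0.0366764
Multiply by the mixture weights:
  π_A·f_A = 0.20 × 0.0434643 = 0.00869285
  π_B·f_B = 0.34 × 0.184462 = 0.0627171
  π_C·f_C = 0.37 × 0.230693 = 0.0853565
  π_D·f_D = 0.09 × 0.0366764 = 0.00330088
Denominator: 0.00869285 + 0.0627171 + 0.0853565 + 0.00330088 = 0.160067
So the posterior for Process A is 0.00869285 / 0.160067 ≈ 0.054.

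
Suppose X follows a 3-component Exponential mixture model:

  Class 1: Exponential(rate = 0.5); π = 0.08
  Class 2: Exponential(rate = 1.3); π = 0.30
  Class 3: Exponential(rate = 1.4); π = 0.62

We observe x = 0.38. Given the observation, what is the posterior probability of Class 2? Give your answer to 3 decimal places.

0.305

The responsibility of component k is w_k f_k(x) divided by Σ_j w_j f_j(x).
Evaluate each component's likelihood at the observed value:
  p_1 = 0.41348
  p_2 = 0.793235
  p_3 = 0.822401
Prior × likelihood for each component:
  w_1·p_1 = 0.08 × 0.41348 = 0.0330784
  w_2·p_2 = 0.30 × 0.793235 = 0.237971
  w_3·p_3 = 0.62 × 0.822401 = 0.509888
Sum: 0.0330784 + 0.237971 + 0.509888 = 0.780937
Responsibility of Class 2: 0.237971 / 0.780937 ≈ 0.305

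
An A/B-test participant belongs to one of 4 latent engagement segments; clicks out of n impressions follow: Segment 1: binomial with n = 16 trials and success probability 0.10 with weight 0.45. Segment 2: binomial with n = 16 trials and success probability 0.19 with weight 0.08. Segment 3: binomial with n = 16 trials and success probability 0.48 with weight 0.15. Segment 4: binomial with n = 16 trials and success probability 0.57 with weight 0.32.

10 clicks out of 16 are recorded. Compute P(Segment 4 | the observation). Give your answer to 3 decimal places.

0.792

Posterior ∝ prior × likelihood, so P(k | x) ∝ π_k f_k(x); normalise over all components.
Component likelihoods at x = 10 clicks out of 16:
  L_1 = C(16,10)·0.10^10·0.90^6 = 8008·1e-10·0.531441 = 4.25578e-07
  L_2 = C(16,10)·0.19^10·0.81^6 = 8008·6.13107e-08·0.28243 = 0.000138666
  L_3 = C(16,10)·0.48^10·0.52^6 = 8008·0.000649251·0.0197706 = 0.102791
  L_4 = C(16,10)·0.57^10·0.43^6 = 8008·0.00362033·0.00632136 = 0.183267
Multiply by the mixture weights:
  π_1·L_1 = 0.45 × 4.25578e-07 = 1.9151e-07
  π_2·L_2 = 0.08 × 0.000138666 = 1.10933e-05
  π_3·L_3 = 0.15 × 0.102791 = 0.0154187
  π_4·L_4 = 0.32 × 0.183267 = 0.0586453
Normaliser: 1.9151e-07 + 1.10933e-05 + 0.0154187 + 0.0586453 = 0.0740753
P(Segment 4 | the observation) ≈ 0.792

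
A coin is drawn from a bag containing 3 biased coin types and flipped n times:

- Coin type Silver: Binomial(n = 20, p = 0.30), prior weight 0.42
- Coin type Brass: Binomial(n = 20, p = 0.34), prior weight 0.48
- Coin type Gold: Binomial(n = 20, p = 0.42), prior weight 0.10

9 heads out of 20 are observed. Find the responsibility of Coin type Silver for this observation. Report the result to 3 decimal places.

0.288

By Bayes' theorem, P(k | x) = π_k f_k(x) / Σ_j π_j f_j(x).
Evaluate each component's likelihood at the observed value:
  f_Silver = C(20,9)·0.30^9·0.70^11 = 167960·1.9683e-05·0.0197733 = 0.0653696
  f_Brass = C(20,9)·0.34^9·0.66^11 = 167960·6.0717e-05·0.010351 = 0.10556
  f_Gold = C(20,9)·0.42^9·0.58^11 = 167960·0.000406671·0.00249866 = 0.17067
Multiply by the mixture weights:
  π_Silver·f_Silver = 0.42 × 0.0653696 = 0.0274552
  π_Brass·f_Brass = 0.48 × 0.10556 = 0.0506688
  π_Gold·f_Gold = 0.10 × 0.17067 = 0.017067
Denominator: 0.0274552 + 0.0506688 + 0.017067 = 0.095191
Responsibility of Coin type Silver: 0.0274552 / 0.095191 ≈ 0.288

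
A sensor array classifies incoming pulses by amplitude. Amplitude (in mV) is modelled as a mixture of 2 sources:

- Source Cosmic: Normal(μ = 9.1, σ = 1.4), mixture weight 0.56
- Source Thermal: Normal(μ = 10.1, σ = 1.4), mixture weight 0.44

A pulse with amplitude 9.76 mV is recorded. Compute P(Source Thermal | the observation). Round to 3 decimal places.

0.460

By Bayes' theorem, P(k | x) = P(Z=k) f_k(x) / Σ_j P(Z=j) f_j(x).
Evaluate each component's likelihood at the observed value:
  L_Cosmic = 0.254989
  L_Thermal = 0.276678
Prior × likelihood for each component:
  P(Z=Cosmic)·L_Cosmic = 0.56 × 0.254989 = 0.142794
  P(Z=Thermal)·L_Thermal = 0.44 × 0.276678 = 0.121738
Sum: 0.142794 + 0.121738 = 0.264532
P(Source Thermal | 9.76 mV) ≈ 0.460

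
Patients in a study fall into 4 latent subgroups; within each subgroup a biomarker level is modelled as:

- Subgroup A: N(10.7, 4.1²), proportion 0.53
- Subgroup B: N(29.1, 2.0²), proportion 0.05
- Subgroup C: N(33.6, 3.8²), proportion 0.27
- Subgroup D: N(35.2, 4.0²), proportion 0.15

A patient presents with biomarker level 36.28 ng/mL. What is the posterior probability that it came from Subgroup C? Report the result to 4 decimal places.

The responsibility of component k is P(Z=k) f_k(x) divided by Σ_j P(Z=j) f_j(x).
Normal densities:
  L_A = 3.43224e-10
  L_B = 0.00031715
  L_C = 0.0818688
  L_D = 0.0961657
Weight by the priors:
  P(Z=A)·L_A = 0.53 × 3.43224e-10 = 1.81909e-10
  P(Z=B)·L_B = 0.05 × 0.00031715 = 1.58575e-05
  P(Z=C)·L_C = 0.27 × 0.0818688 = 0.0221046
  P(Z=D)·L_D = 0.15 × 0.0961657 = 0.0144248
Normaliser: 1.81909e-10 + 1.58575e-05 + 0.0221046 + 0.0144248 = 0.0365453
Responsibility of Subgroup C: 0.0221046 / 0.0365453 ≈ 0.6049

0.6049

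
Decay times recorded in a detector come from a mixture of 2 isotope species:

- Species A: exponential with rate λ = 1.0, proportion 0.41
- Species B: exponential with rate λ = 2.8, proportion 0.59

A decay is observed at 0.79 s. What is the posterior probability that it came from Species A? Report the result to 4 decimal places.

0.5071

P(component k | x) = w_k·f_k(x) / marginal(x), where marginal(x) = Σ_j w_j·f_j(x).
Evaluate each component's likelihood at the observed value:
  f_A = 1.0·e^(−1.0·0.79) = 1.0·e^(−0.7900) = 0.453845
  f_B = 2.8·e^(−2.8·0.79) = 2.8·e^(−2.2120) = 0.306548
Multiply by the mixture weights:
  w_A·f_A = 0.41 × 0.453845 = 0.186076
  w_B·f_B = 0.59 × 0.306548 = 0.180863
Denominator: 0.186076 + 0.180863 = 0.36694
Responsibility of Species A: 0.186076 / 0.36694 ≈ 0.5071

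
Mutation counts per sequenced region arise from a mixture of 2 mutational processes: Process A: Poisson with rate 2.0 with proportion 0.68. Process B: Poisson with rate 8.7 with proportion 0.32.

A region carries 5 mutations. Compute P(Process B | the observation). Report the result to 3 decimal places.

Apply Bayes' rule: the posterior for each component is proportional to its prior times its likelihood at x.
Component likelihoods at x = 5 mutations:
  p_A = 0.0360894
  p_B = 0.0691915
Prior × likelihood for each component:
  P(Z=A)·p_A = 0.68 × 0.0360894 = 0.0245408
  P(Z=B)·p_B = 0.32 × 0.0691915 = 0.0221413
Denominator: 0.0245408 + 0.0221413 = 0.0466821
So the posterior for Process B is 0.0221413 / 0.0466821 ≈ 0.474.

0.474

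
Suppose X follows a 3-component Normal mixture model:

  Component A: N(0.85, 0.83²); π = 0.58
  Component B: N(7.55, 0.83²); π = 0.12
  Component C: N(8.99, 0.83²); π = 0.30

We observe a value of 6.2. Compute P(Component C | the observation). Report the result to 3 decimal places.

Apply Bayes' rule: the posterior for each component is proportional to its prior times its likelihood at x.
Component likelihoods at x = 6.2:
  p_A = (1/(0.83·√(2π)))·exp(−(6.2−0.85)²/(2·0.83²)) = 0.480653·exp(-20.77406) = 4.56849e-10
  p_B = (1/(0.83·√(2π)))·exp(−(6.2−7.55)²/(2·0.83²)) = 0.480653·exp(-1.32276) = 0.128045
  p_C = (1/(0.83·√(2π)))·exp(−(6.2−8.99)²/(2·0.83²)) = 0.480653·exp(-5.64966) = 0.00169128
Multiply by the mixture weights:
  π_A·p_A = 0.58 × 4.56849e-10 = 2.64972e-10
  π_B·p_B = 0.12 × 0.128045 = 0.0153655
  π_C·p_C = 0.30 × 0.00169128 = 0.000507385
Denominator: 2.64972e-10 + 0.0153655 + 0.000507385 = 0.0158728
So the posterior for Component C is 0.000507385 / 0.0158728 ≈ 0.032.

0.032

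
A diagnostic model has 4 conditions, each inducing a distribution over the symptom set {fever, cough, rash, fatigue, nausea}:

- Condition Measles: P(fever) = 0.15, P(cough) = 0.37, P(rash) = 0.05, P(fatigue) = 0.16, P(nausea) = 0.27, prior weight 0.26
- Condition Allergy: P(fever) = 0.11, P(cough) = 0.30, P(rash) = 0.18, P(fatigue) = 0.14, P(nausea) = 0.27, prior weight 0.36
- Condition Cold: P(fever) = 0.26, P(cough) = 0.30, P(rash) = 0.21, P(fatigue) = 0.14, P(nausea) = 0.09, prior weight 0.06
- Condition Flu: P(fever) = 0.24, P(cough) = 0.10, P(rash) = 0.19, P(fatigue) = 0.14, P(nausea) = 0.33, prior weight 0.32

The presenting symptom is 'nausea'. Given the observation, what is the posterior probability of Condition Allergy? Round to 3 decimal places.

0.349

By Bayes' theorem, P(k | x) = w_k f_k(x) / Σ_j w_j f_j(x).
Categorical probabilities:
  L_Measles = 0.27
  L_Allergy = 0.27
  L_Cold = 0.09
  L_Flu = 0.33
Multiply by the mixture weights:
  w_Measles·L_Measles = 0.26 × 0.27 = 0.0702
  w_Allergy·L_Allergy = 0.36 × 0.27 = 0.0972
  w_Cold·L_Cold = 0.06 × 0.09 = 0.0054
  w_Flu·L_Flu = 0.32 × 0.33 = 0.1056
Marginal: 0.0702 + 0.0972 + 0.0054 + 0.1056 = 0.2784
P(Condition Allergy | data) = 0.0972 / 0.2784 ≈ 0.349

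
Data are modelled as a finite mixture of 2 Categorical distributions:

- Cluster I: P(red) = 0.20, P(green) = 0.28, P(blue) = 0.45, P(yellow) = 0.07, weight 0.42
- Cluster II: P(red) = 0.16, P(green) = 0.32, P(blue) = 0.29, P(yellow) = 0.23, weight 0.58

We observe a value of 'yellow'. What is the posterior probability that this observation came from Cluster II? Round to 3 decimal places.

0.819

P(component k | x) = π_k·f_k(x) / marginal(x), where marginal(x) = Σ_j π_j·f_j(x).
Evaluate each component's likelihood at the observed value:
  L_I = P(yellow | comp) = 0.07
  L_II = P(yellow | comp) = 0.23
Weight by the priors:
  π_I·L_I = 0.42 × 0.07 = 0.0294
  π_II·L_II = 0.58 × 0.23 = 0.1334
Sum: 0.0294 + 0.1334 = 0.1628
P(Cluster II | the observation) = 0.1334 / 0.1628 ≈ 0.819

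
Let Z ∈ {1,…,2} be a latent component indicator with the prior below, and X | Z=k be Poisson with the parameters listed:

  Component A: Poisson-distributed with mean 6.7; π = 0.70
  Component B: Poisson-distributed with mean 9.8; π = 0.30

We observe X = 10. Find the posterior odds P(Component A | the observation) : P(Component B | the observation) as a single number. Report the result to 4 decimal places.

1.1555

Posterior odds = (P(Z=i) f_i(x)) / (P(Z=j) f_j(x)); the normalising sum cancels.
Component likelihoods at x = 10:
  f_A = 0.0618318
  f_B = 0.124857
Posterior odds = (P(Z=A)·f_A) / (P(Z=B)·f_B) = (0.70·0.0618318) / (0.30·0.124857) = 0.0432823 / 0.037457 ≈ 1.1555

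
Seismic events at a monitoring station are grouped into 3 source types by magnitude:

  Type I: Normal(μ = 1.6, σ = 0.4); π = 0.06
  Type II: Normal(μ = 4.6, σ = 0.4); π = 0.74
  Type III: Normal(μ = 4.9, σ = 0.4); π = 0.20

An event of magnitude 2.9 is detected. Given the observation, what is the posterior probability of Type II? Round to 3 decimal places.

P(component k | x) = P(Z=k)·f_k(x) / marginal(x), where marginal(x) = Σ_j P(Z=j)·f_j(x).
Component likelihoods at x = 2.9:
  p_I = (1/(0.4·√(2π)))·exp(−(2.9−1.6)²/(2·0.4²)) = 0.997356·exp(-5.28125) = 0.00507262
  p_II = (1/(0.4·√(2π)))·exp(−(2.9−4.6)²/(2·0.4²)) = 0.997356·exp(-9.03125) = 0.000119297
  p_III = (1/(0.4·√(2π)))·exp(−(2.9−4.9)²/(2·0.4²)) = 0.997356·exp(-12.50000) = 3.7168e-06
Unnormalised posteriors:
  P(Z=I)·p_I = 0.06 × 0.00507262 = 0.000304357
  P(Z=II)·p_II = 0.74 × 0.000119297 = 8.82795e-05
  P(Z=III)·p_III = 0.20 × 3.7168e-06 = 7.4336e-07
Marginal: 0.000304357 + 8.82795e-05 + 7.4336e-07 = 0.00039338
P(Type II | the observation) ≈ 0.224

0.224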